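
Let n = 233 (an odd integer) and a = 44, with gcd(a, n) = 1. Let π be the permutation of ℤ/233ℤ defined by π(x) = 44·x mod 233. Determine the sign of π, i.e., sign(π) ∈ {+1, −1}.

Start at x=222: 222 → 215 → 140 → 102 → 61 → 121 → 198 → … (one orbit).
π_44 has 2 disjoint cycles with lengths [232, 1] on {0,…,232}.
2 cycles on 233: each ℓ→(−1)^(ℓ−1), product (−1)^231 = -1.
Via Zolotarev, sign(π_{44}) = (44|233) = -1.

-1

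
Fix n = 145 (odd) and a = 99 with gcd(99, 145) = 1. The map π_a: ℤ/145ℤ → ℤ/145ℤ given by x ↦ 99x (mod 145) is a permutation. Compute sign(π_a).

-1

Start at x=1: 1 → 99 → 86 → 104 → 1 (one orbit).
Cycle lengths of π_99 on ℤ/145ℤ: [4, 4, 4, 4, 4, 4, 4, 4, 4, 4, 4, 4, 4, 4, 4, 4, 4, 4, 4, 4, 4, 4, 4, 4, 4, 4, 4, 4, 4, 4, 4, 4, 4, 4, 4, 2, 2, 1]; 38 cycles in total.
145 − 38 = 107 transpositions; sign(π) = (−1)^107 = -1.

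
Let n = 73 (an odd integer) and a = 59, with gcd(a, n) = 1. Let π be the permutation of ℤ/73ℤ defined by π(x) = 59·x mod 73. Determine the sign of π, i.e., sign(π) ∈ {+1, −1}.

Orbit of 31 under x↦59x: [31, 4, 17, 54, 47, 72, 14]… (length divides ord_73(59)).
π_59 has 2 disjoint cycles with lengths [72, 1] on {0,…,72}.
2 cycles on 73: each ℓ→(−1)^(ℓ−1), product (−1)^71 = -1.
Via Zolotarev, sign(π_{59}) = (59|73) = -1.

-1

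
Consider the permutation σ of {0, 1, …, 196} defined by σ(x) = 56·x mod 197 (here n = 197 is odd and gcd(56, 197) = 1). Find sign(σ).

Orbit of 86 under x↦56x: [86, 88, 3, 168, 149, 70, 177]… (length divides ord_197(56)).
The orbit structure of x ↦ 56x mod 197: 2 orbits of sizes [196, 1].
2 cycles on 197: each ℓ→(−1)^(ℓ−1), product (−1)^195 = -1.

-1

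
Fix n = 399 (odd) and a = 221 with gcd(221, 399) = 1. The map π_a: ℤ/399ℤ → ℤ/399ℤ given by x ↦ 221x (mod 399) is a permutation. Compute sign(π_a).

+1

Orbit of 1 under x↦221x: [1, 221, 163, 113, 235, 65]… (length divides ord_399(221)).
Decompose π into cycles: lengths [6, 6, 6, 6, 6, 6, 6, 6, 6, 6, 6, 6, 6, 6, 6, 6, 6, 6, 6, 6, 6, 6, 6, 6, 6, 6, 6, 6, 6, 6, 6, 6, 6, 6, 6, 6, 6, 6, 6, 6, 6, 6, 6, 6, 6, 6, 6, 6, 6, 6, 6, 6, 6, 6, 6, 6, 6, 6, 6, 6, 6, 6, 6, 6, 6, 3, 3, 2, 1] (69 cycles, including the fixed point 0).
69 cycles on 399: each ℓ→(−1)^(ℓ−1), product (−1)^330 = +1.
Via Zolotarev, sign(π_{221}) = (221|399) = +1.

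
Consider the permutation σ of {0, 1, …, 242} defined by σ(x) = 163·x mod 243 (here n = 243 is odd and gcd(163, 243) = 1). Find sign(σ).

Start at x=82: 82 → 1 → 163 → 82 (one orbit).
The orbit structure of x ↦ 163x mod 243: 135 orbits of sizes [3, 3, 3, 3, 3, 3, 3, 3, 3, 3, 3, 3, 3, 3, 3, 3, 3, 3, 3, 3, 3, 3, 3, 3, 3, 3, 3, 3, 3, 3, 3, 3, 3, 3, 3, 3, 3, 3, 3, 3, 3, 3, 3, 3, 3, 3, 3, 3, 3, 3, 3, 3, 3, 3, 1, 1, 1, 1, 1, 1, 1, 1, 1, 1, 1, 1, 1, 1, 1, 1, 1, 1, 1, 1, 1, 1, 1, 1, 1, 1, 1, 1, 1, 1, 1, 1, 1, 1, 1, 1, 1, 1, 1, 1, 1, 1, 1, 1, 1, 1, 1, 1, 1, 1, 1, 1, 1, 1, 1, 1, 1, 1, 1, 1, 1, 1, 1, 1, 1, 1, 1, 1, 1, 1, 1, 1, 1, 1, 1, 1, 1, 1, 1, 1, 1].
With 135 cycles on 243 points, sign = (−1)^{243−135} = +1.
The Jacobi symbol (163|243) = +1 (Zolotarev) agrees.

+1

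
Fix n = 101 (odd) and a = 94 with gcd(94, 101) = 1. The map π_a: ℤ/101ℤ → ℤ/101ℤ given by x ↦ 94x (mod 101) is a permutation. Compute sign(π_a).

Orbit of 57 under x↦94x: [57, 5, 66, 43, 2, 87, 98]… (length divides ord_101(94)).
The orbit structure of x ↦ 94x mod 101: 2 orbits of sizes [100, 1].
sign(π) = (−1)^{n − #cycles} = (−1)^{101−2} = (−1)^99 = -1.
Check: (94/101) = -1 by Zolotarev.

-1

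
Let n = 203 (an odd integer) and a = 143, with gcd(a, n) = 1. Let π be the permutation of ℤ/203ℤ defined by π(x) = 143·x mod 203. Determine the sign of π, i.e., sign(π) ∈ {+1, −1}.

+1

Trace 17: π^k(17) = [17, 198, 97, 67, 40, 36, 73] for k=0..6.
Cycle type of π: 84×2 + 28 + 6 + 1; total 5 cycles.
With 5 cycles on 203 points, sign = (−1)^{203−5} = +1.
(143|203)_J = +1 (Zolotarev's lemma cross-check).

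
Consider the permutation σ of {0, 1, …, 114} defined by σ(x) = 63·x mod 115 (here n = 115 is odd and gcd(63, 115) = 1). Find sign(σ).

Orbit of 104 under x↦63x: [104, 112, 41, 53, 4, 22, 6]… (length divides ord_115(63)).
Cycle lengths of π_63 on ℤ/115ℤ: [44, 44, 22, 4, 1]; 5 cycles in total.
5 cycles on 115: each ℓ→(−1)^(ℓ−1), product (−1)^110 = +1.

+1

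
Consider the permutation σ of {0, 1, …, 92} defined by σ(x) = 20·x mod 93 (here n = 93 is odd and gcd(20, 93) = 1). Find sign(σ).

Trace 19: π^k(19) = [19, 8, 67, 38, 16, 41, 76] for k=0..6.
6 cycles of lengths [30, 30, 15, 15, 2, 1].
With 6 cycles on 93 points, sign = (−1)^{93−6} = -1.
Via Zolotarev, sign(π_{20}) = (20|93) = -1.

-1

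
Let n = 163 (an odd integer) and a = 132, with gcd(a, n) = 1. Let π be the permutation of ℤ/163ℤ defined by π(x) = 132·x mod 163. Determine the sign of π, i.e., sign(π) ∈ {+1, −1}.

Start at x=140: 140 → 61 → 65 → 104 → 36 → 25 → 40 → … (one orbit).
Decompose π into cycles: lengths [27, 27, 27, 27, 27, 27, 1] (7 cycles, including the fixed point 0).
163 − 7 = 156 transpositions; sign(π) = (−1)^156 = +1.

+1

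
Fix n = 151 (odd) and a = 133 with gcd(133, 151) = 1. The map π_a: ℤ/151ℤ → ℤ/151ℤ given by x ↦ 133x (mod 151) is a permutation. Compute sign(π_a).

-1

Trace 108: π^k(108) = [108, 19, 111, 116, 26, 136, 119] for k=0..6.
Decompose π into cycles: lengths [150, 1] (2 cycles, including the fixed point 0).
With 2 cycles on 151 points, sign = (−1)^{151−2} = -1.
(133|151)_J = -1 (Zolotarev's lemma cross-check).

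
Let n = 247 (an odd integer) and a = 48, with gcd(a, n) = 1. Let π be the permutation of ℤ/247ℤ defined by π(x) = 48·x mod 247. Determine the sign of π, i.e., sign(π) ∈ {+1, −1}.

-1

Trace 61: π^k(61) = [61, 211, 1, 48, 81, 183, 139] for k=0..6.
18 cycles of lengths [18, 18, 18, 18, 18, 18, 18, 18, 18, 18, 18, 18, 18, 3, 3, 3, 3, 1].
Σ(ℓ_i−1) = 247−18 = 229; sign = (−1)^229 = -1.
Via Zolotarev, sign(π_{48}) = (48|247) = -1.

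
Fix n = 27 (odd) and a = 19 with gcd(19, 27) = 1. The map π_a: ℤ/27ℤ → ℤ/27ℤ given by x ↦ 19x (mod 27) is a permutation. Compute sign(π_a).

Orbit of 19 under x↦19x: [19, 10, 1]… (length divides ord_27(19)).
π_19 has 15 disjoint cycles with lengths [3, 3, 3, 3, 3, 3, 1, 1, 1, 1, 1, 1, 1, 1, 1] on {0,…,26}.
Σ(ℓ_i−1) = 27−15 = 12; sign = (−1)^12 = +1.

+1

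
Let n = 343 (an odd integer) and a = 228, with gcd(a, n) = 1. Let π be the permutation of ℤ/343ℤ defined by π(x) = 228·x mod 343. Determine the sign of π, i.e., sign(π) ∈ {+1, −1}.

+1

Orbit of 53 under x↦228x: [53, 79, 176, 340, 2, 113, 39]… (length divides ord_343(228)).
Decompose π into cycles: lengths [147, 147, 21, 21, 3, 3, 1] (7 cycles, including the fixed point 0).
n − c = 343 − 7 = 336; sign = (−1)^336 = +1.
Via Zolotarev, sign(π_{228}) = (228|343) = +1.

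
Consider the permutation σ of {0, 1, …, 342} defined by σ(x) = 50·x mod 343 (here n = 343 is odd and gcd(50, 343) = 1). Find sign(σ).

Orbit of 50 under x↦50x: [50, 99, 148, 197, 246, 295, 1]… (length divides ord_343(50)).
π_50 has 91 disjoint cycles with lengths [7, 7, 7, 7, 7, 7, 7, 7, 7, 7, 7, 7, 7, 7, 7, 7, 7, 7, 7, 7, 7, 7, 7, 7, 7, 7, 7, 7, 7, 7, 7, 7, 7, 7, 7, 7, 7, 7, 7, 7, 7, 7, 1, 1, 1, 1, 1, 1, 1, 1, 1, 1, 1, 1, 1, 1, 1, 1, 1, 1, 1, 1, 1, 1, 1, 1, 1, 1, 1, 1, 1, 1, 1, 1, 1, 1, 1, 1, 1, 1, 1, 1, 1, 1, 1, 1, 1, 1, 1, 1, 1] on {0,…,342}.
With 91 cycles on 343 points, sign = (−1)^{343−91} = +1.
Via Zolotarev, sign(π_{50}) = (50|343) = +1.

+1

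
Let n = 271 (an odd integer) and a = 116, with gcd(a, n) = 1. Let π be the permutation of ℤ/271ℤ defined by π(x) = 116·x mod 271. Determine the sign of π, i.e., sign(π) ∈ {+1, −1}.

Orbit of 262 under x↦116x: [262, 40, 33, 34, 150, 56, 263]… (length divides ord_271(116)).
Cycle lengths of π_116 on ℤ/271ℤ: [270, 1]; 2 cycles in total.
sign(π) = (−1)^{n − #cycles} = (−1)^{271−2} = (−1)^269 = -1.
The Jacobi symbol (116|271) = -1 (Zolotarev) agrees.

-1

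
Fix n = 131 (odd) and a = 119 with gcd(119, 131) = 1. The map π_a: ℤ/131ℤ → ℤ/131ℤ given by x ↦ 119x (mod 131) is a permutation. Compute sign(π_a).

Trace 129: π^k(129) = [129, 24, 105, 50, 55, 126, 60] for k=0..6.
π_119 has 2 disjoint cycles with lengths [130, 1] on {0,…,130}.
sign(π) = (−1)^{n − #cycles} = (−1)^{131−2} = (−1)^129 = -1.

-1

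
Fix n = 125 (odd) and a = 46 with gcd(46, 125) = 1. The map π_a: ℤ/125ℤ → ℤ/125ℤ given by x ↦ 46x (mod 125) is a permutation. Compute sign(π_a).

Orbit of 46 under x↦46x: [46, 116, 86, 81, 101, 21, 91]… (length divides ord_125(46)).
π_46 has 13 disjoint cycles with lengths [25, 25, 25, 25, 5, 5, 5, 5, 1, 1, 1, 1, 1] on {0,…,124}.
sign(π) = (−1)^{n − #cycles} = (−1)^{125−13} = (−1)^112 = +1.
Check: (46/125) = +1 by Zolotarev.

+1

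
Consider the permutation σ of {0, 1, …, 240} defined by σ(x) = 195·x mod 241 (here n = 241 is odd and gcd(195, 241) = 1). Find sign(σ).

Start at x=82: 82 → 84 → 233 → 127 → 183 → 17 → 182 → … (one orbit).
2 cycles of lengths [240, 1].
241 − 2 = 239 transpositions; sign(π) = (−1)^239 = -1.
Via Zolotarev, sign(π_{195}) = (195|241) = -1.

-1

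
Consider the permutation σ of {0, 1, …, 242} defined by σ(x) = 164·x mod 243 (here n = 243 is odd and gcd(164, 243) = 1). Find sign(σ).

-1

Trace 229: π^k(229) = [229, 134, 106, 131, 100, 119, 76] for k=0..6.
Cycle type of π: 162 + 54 + 18 + 6 + 2 + 1; total 6 cycles.
sign(π) = (−1)^{n − #cycles} = (−1)^{243−6} = (−1)^237 = -1.
Zolotarev: (164|243) = -1, matching the cycle-count sign.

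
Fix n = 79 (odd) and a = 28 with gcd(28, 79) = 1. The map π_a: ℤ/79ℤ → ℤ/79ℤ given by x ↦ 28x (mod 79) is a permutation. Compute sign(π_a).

-1

Start at x=13: 13 → 48 → 1 → 28 → 73 → 69 → 36 → … (one orbit).
π_28 has 2 disjoint cycles with lengths [78, 1] on {0,…,78}.
With 2 cycles on 79 points, sign = (−1)^{79−2} = -1.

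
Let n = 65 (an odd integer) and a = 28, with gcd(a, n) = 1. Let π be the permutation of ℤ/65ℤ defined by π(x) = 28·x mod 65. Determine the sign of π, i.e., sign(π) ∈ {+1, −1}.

+1

Trace 18: π^k(18) = [18, 49, 7, 1, 28, 4, 47] for k=0..6.
The orbit structure of x ↦ 28x mod 65: 7 orbits of sizes [12, 12, 12, 12, 12, 4, 1].
65 − 7 = 58 transpositions; sign(π) = (−1)^58 = +1.
The Jacobi symbol (28|65) = +1 (Zolotarev) agrees.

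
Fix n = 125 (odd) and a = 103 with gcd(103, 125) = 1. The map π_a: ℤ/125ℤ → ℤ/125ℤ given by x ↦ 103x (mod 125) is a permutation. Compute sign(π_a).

Orbit of 17 under x↦103x: [17, 1, 103, 109, 102, 6, 118]… (length divides ord_125(103)).
Cycle lengths of π_103 on ℤ/125ℤ: [100, 20, 4, 1]; 4 cycles in total.
Σ(ℓ_i−1) = 125−4 = 121; sign = (−1)^121 = -1.
Zolotarev: (103|125) = -1, matching the cycle-count sign.

-1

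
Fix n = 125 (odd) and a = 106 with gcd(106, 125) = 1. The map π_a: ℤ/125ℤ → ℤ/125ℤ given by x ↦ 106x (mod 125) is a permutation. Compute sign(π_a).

Orbit of 101 under x↦106x: [101, 81, 86, 116, 46, 1, 106]… (length divides ord_125(106)).
π_106 has 13 disjoint cycles with lengths [25, 25, 25, 25, 5, 5, 5, 5, 1, 1, 1, 1, 1] on {0,…,124}.
13 cycles on 125: each ℓ→(−1)^(ℓ−1), product (−1)^112 = +1.

+1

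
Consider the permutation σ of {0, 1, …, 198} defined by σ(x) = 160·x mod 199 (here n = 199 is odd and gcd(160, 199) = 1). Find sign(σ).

+1

Start at x=50: 50 → 40 → 32 → 145 → 116 → 53 → 122 → … (one orbit).
Cycle type of π: 99×2 + 1; total 3 cycles.
Σ(ℓ_i−1) = 199−3 = 196; sign = (−1)^196 = +1.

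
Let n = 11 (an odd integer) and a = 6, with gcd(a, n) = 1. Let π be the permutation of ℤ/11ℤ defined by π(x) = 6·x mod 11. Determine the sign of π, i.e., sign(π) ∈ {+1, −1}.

-1

Start at x=8: 8 → 4 → 2 → 1 → 6 → 3 → 7 → … (one orbit).
The orbit structure of x ↦ 6x mod 11: 2 orbits of sizes [10, 1].
Σ(ℓ_i−1) = 11−2 = 9; sign = (−1)^9 = -1.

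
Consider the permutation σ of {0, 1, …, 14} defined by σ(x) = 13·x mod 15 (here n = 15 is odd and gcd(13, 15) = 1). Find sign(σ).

Orbit of 4 under x↦13x: [4, 7, 1, 13]… (length divides ord_15(13)).
π_13 has 6 disjoint cycles with lengths [4, 4, 4, 1, 1, 1] on {0,…,14}.
6 cycles on 15: each ℓ→(−1)^(ℓ−1), product (−1)^9 = -1.
The Jacobi symbol (13|15) = -1 (Zolotarev) agrees.

-1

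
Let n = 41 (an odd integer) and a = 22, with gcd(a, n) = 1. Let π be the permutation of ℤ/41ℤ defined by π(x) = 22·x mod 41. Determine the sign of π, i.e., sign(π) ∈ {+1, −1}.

-1

Trace 32: π^k(32) = [32, 7, 31, 26, 39, 38, 16] for k=0..6.
Decompose π into cycles: lengths [40, 1] (2 cycles, including the fixed point 0).
41 − 2 = 39 transpositions; sign(π) = (−1)^39 = -1.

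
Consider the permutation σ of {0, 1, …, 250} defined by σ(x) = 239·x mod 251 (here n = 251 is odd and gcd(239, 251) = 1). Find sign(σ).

Orbit of 25 under x↦239x: [25, 202, 86, 223, 85, 235, 192]… (length divides ord_251(239)).
The orbit structure of x ↦ 239x mod 251: 2 orbits of sizes [250, 1].
2 cycles on 251: each ℓ→(−1)^(ℓ−1), product (−1)^249 = -1.
Via Zolotarev, sign(π_{239}) = (239|251) = -1.

-1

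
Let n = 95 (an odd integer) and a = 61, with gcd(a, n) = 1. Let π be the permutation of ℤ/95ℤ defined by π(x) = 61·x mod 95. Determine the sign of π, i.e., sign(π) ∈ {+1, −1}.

Trace 11: π^k(11) = [11, 6, 81, 1, 61, 16, 26] for k=0..6.
Decompose π into cycles: lengths [9, 9, 9, 9, 9, 9, 9, 9, 9, 9, 1, 1, 1, 1, 1] (15 cycles, including the fixed point 0).
With 15 cycles on 95 points, sign = (−1)^{95−15} = +1.
The Jacobi symbol (61|95) = +1 (Zolotarev) agrees.

+1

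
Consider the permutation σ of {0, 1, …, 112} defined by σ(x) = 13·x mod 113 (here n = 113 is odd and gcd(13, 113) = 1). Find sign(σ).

+1

Orbit of 77 under x↦13x: [77, 97, 18, 8, 104, 109, 61]… (length divides ord_113(13)).
π_13 has 3 disjoint cycles with lengths [56, 56, 1] on {0,…,112}.
3 cycles on 113: each ℓ→(−1)^(ℓ−1), product (−1)^110 = +1.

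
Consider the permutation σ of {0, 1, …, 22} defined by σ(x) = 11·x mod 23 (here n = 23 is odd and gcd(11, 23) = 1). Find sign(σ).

Trace 8: π^k(8) = [8, 19, 2, 22, 12, 17, 3] for k=0..6.
Decompose π into cycles: lengths [22, 1] (2 cycles, including the fixed point 0).
23 − 2 = 21 transpositions; sign(π) = (−1)^21 = -1.
Via Zolotarev, sign(π_{11}) = (11|23) = -1.

-1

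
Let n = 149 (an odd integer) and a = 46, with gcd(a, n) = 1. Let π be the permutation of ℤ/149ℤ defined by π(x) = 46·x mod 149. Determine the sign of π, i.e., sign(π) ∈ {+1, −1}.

+1

Trace 81: π^k(81) = [81, 1, 46, 30, 39, 6, 127] for k=0..6.
π_46 has 5 disjoint cycles with lengths [37, 37, 37, 37, 1] on {0,…,148}.
Σ(ℓ_i−1) = 149−5 = 144; sign = (−1)^144 = +1.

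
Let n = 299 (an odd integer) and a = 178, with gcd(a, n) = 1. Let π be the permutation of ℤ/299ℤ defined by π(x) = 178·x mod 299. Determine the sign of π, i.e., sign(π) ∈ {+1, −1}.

-1

Start at x=79: 79 → 9 → 107 → 209 → 126 → 3 → 235 → … (one orbit).
The orbit structure of x ↦ 178x mod 299: 10 orbits of sizes [66, 66, 66, 66, 22, 3, 3, 3, 3, 1].
With 10 cycles on 299 points, sign = (−1)^{299−10} = -1.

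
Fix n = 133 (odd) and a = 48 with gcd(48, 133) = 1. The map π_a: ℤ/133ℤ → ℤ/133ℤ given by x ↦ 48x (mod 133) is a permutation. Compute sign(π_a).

+1

Orbit of 27 under x↦48x: [27, 99, 97, 1, 48, 43, 69]… (length divides ord_133(48)).
Cycle type of π: 18×7 + 2×3 + 1; total 11 cycles.
n − c = 133 − 11 = 122; sign = (−1)^122 = +1.
The Jacobi symbol (48|133) = +1 (Zolotarev) agrees.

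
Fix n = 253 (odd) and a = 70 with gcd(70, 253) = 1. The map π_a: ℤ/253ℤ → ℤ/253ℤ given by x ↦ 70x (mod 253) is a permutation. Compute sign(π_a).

+1

Orbit of 185 under x↦70x: [185, 47, 1, 70, 93]… (length divides ord_253(70)).
69 cycles of lengths [5, 5, 5, 5, 5, 5, 5, 5, 5, 5, 5, 5, 5, 5, 5, 5, 5, 5, 5, 5, 5, 5, 5, 5, 5, 5, 5, 5, 5, 5, 5, 5, 5, 5, 5, 5, 5, 5, 5, 5, 5, 5, 5, 5, 5, 5, 1, 1, 1, 1, 1, 1, 1, 1, 1, 1, 1, 1, 1, 1, 1, 1, 1, 1, 1, 1, 1, 1, 1].
With 69 cycles on 253 points, sign = (−1)^{253−69} = +1.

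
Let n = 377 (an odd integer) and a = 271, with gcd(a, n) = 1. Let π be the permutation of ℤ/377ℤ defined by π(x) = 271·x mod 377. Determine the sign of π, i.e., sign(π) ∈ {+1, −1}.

+1

Trace 188: π^k(188) = [188, 53, 37, 225, 278, 315, 163] for k=0..6.
7 cycles of lengths [84, 84, 84, 84, 28, 12, 1].
377 − 7 = 370 transpositions; sign(π) = (−1)^370 = +1.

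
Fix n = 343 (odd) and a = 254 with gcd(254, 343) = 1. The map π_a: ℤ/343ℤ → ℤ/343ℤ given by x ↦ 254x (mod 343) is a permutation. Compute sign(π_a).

Trace 261: π^k(261) = [261, 95, 120, 296, 67, 211, 86] for k=0..6.
Cycle lengths of π_254 on ℤ/343ℤ: [147, 147, 21, 21, 3, 3, 1]; 7 cycles in total.
7 cycles on 343: each ℓ→(−1)^(ℓ−1), product (−1)^336 = +1.

+1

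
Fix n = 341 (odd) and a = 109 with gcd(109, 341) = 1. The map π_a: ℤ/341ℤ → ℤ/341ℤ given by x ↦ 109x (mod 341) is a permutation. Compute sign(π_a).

Trace 318: π^k(318) = [318, 221, 219, 1, 109, 287, 252] for k=0..6.
Cycle lengths of π_109 on ℤ/341ℤ: [10, 10, 10, 10, 10, 10, 10, 10, 10, 10, 10, 10, 10, 10, 10, 10, 10, 10, 10, 10, 10, 10, 10, 10, 10, 10, 10, 10, 10, 10, 5, 5, 5, 5, 5, 5, 2, 2, 2, 2, 2, 1]; 42 cycles in total.
With 42 cycles on 341 points, sign = (−1)^{341−42} = -1.
Via Zolotarev, sign(π_{109}) = (109|341) = -1.

-1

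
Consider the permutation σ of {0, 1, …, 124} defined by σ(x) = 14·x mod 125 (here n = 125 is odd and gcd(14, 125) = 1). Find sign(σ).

Start at x=21: 21 → 44 → 116 → 124 → 111 → 54 → 6 → … (one orbit).
Decompose π into cycles: lengths [50, 50, 10, 10, 2, 2, 1] (7 cycles, including the fixed point 0).
Σ(ℓ_i−1) = 125−7 = 118; sign = (−1)^118 = +1.
Check: (14/125) = +1 by Zolotarev.

+1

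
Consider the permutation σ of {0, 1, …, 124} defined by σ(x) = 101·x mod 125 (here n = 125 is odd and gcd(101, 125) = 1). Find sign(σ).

+1

Trace 51: π^k(51) = [51, 26, 1, 101, 76] for k=0..4.
Cycle lengths of π_101 on ℤ/125ℤ: [5, 5, 5, 5, 5, 5, 5, 5, 5, 5, 5, 5, 5, 5, 5, 5, 5, 5, 5, 5, 1, 1, 1, 1, 1, 1, 1, 1, 1, 1, 1, 1, 1, 1, 1, 1, 1, 1, 1, 1, 1, 1, 1, 1, 1]; 45 cycles in total.
n − c = 125 − 45 = 80; sign = (−1)^80 = +1.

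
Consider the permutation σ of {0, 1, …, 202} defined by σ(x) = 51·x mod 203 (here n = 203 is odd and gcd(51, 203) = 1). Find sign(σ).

+1

Orbit of 179 under x↦51x: [179, 197, 100, 25, 57, 65, 67]… (length divides ord_203(51)).
The orbit structure of x ↦ 51x mod 203: 9 orbits of sizes [42, 42, 42, 42, 14, 14, 3, 3, 1].
With 9 cycles on 203 points, sign = (−1)^{203−9} = +1.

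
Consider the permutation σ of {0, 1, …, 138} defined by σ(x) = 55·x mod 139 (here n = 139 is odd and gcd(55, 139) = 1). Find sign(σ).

Start at x=112: 112 → 44 → 57 → 77 → 65 → 100 → 79 → … (one orbit).
π_55 has 7 disjoint cycles with lengths [23, 23, 23, 23, 23, 23, 1] on {0,…,138}.
With 7 cycles on 139 points, sign = (−1)^{139−7} = +1.
The Jacobi symbol (55|139) = +1 (Zolotarev) agrees.

+1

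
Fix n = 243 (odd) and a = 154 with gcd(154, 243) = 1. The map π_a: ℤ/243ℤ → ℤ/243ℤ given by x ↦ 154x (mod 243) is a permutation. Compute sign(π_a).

+1

Trace 10: π^k(10) = [10, 82, 235, 226, 55, 208, 199] for k=0..6.
Decompose π into cycles: lengths [27, 27, 27, 27, 27, 27, 9, 9, 9, 9, 9, 9, 3, 3, 3, 3, 3, 3, 1, 1, 1, 1, 1, 1, 1, 1, 1] (27 cycles, including the fixed point 0).
Σ(ℓ_i−1) = 243−27 = 216; sign = (−1)^216 = +1.
Zolotarev: (154|243) = +1, matching the cycle-count sign.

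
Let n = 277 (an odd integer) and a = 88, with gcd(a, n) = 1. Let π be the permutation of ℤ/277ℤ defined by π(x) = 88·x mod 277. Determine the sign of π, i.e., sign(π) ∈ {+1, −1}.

Start at x=55: 55 → 131 → 171 → 90 → 164 → 28 → 248 → … (one orbit).
The orbit structure of x ↦ 88x mod 277: 5 orbits of sizes [69, 69, 69, 69, 1].
5 cycles on 277: each ℓ→(−1)^(ℓ−1), product (−1)^272 = +1.

+1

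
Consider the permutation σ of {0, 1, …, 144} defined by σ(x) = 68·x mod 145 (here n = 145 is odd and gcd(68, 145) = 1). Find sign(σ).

+1

Orbit of 137 under x↦68x: [137, 36, 128, 4, 127, 81, 143]… (length divides ord_145(68)).
The orbit structure of x ↦ 68x mod 145: 7 orbits of sizes [28, 28, 28, 28, 28, 4, 1].
n − c = 145 − 7 = 138; sign = (−1)^138 = +1.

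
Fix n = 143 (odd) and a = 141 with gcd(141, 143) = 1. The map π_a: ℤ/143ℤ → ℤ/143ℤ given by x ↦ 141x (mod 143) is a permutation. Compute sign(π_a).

-1

Orbit of 111 under x↦141x: [111, 64, 15, 113, 60, 23, 97]… (length divides ord_143(141)).
6 cycles of lengths [60, 60, 12, 5, 5, 1].
With 6 cycles on 143 points, sign = (−1)^{143−6} = -1.
Via Zolotarev, sign(π_{141}) = (141|143) = -1.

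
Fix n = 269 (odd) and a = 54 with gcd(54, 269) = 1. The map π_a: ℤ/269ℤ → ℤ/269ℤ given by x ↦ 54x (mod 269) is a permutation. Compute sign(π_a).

+1

Orbit of 38 under x↦54x: [38, 169, 249, 265, 53, 172, 142]… (length divides ord_269(54)).
The orbit structure of x ↦ 54x mod 269: 5 orbits of sizes [67, 67, 67, 67, 1].
n − c = 269 − 5 = 264; sign = (−1)^264 = +1.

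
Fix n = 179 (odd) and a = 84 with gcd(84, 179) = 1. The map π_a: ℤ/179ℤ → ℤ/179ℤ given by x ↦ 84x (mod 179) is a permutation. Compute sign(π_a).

Trace 100: π^k(100) = [100, 166, 161, 99, 82, 86, 64] for k=0..6.
π_84 has 2 disjoint cycles with lengths [178, 1] on {0,…,178}.
179 − 2 = 177 transpositions; sign(π) = (−1)^177 = -1.
(84|179)_J = -1 (Zolotarev's lemma cross-check).

-1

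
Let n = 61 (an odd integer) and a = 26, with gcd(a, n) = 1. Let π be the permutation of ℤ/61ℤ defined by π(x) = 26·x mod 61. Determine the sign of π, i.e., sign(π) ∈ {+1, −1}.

-1

Orbit of 16 under x↦26x: [16, 50, 19, 6, 34, 30, 48]… (length divides ord_61(26)).
Decompose π into cycles: lengths [60, 1] (2 cycles, including the fixed point 0).
Σ(ℓ_i−1) = 61−2 = 59; sign = (−1)^59 = -1.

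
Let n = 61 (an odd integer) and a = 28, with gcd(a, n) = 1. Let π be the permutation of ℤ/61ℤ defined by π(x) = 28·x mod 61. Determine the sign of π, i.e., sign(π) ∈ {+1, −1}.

Start at x=24: 24 → 1 → 28 → 52 → 53 → 20 → 11 → … (one orbit).
π_28 has 4 disjoint cycles with lengths [20, 20, 20, 1] on {0,…,60}.
4 cycles on 61: each ℓ→(−1)^(ℓ−1), product (−1)^57 = -1.

-1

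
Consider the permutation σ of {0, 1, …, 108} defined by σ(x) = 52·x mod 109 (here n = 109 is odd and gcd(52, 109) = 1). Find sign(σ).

Trace 21: π^k(21) = [21, 2, 104, 67, 105, 10, 84] for k=0..6.
Cycle type of π: 108 + 1; total 2 cycles.
2 cycles on 109: each ℓ→(−1)^(ℓ−1), product (−1)^107 = -1.

-1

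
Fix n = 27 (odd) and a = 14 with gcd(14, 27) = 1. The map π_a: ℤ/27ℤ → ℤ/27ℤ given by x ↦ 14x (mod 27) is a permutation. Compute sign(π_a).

Orbit of 26 under x↦14x: [26, 13, 20, 10, 5, 16, 8]… (length divides ord_27(14)).
The orbit structure of x ↦ 14x mod 27: 4 orbits of sizes [18, 6, 2, 1].
4 cycles on 27: each ℓ→(−1)^(ℓ−1), product (−1)^23 = -1.

-1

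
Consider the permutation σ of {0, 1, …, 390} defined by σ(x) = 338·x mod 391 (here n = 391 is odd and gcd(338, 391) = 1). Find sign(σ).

+1

Trace 257: π^k(257) = [257, 64, 127, 307, 151, 208, 315] for k=0..6.
Cycle type of π: 88×4 + 11×2 + 8×2 + 1; total 9 cycles.
9 cycles on 391: each ℓ→(−1)^(ℓ−1), product (−1)^382 = +1.
The Jacobi symbol (338|391) = +1 (Zolotarev) agrees.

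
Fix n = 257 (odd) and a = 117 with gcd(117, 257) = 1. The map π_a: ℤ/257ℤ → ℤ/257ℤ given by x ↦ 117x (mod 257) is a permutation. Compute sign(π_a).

Orbit of 240 under x↦117x: [240, 67, 129, 187, 34, 123, 256]… (length divides ord_257(117)).
Cycle lengths of π_117 on ℤ/257ℤ: [64, 64, 64, 64, 1]; 5 cycles in total.
257 − 5 = 252 transpositions; sign(π) = (−1)^252 = +1.
Zolotarev: (117|257) = +1, matching the cycle-count sign.

+1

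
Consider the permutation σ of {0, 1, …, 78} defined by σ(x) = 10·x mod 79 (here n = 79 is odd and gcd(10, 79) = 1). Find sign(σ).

+1

Orbit of 18 under x↦10x: [18, 22, 62, 67, 38, 64, 8]… (length divides ord_79(10)).
Cycle type of π: 13×6 + 1; total 7 cycles.
79 − 7 = 72 transpositions; sign(π) = (−1)^72 = +1.
Check: (10/79) = +1 by Zolotarev.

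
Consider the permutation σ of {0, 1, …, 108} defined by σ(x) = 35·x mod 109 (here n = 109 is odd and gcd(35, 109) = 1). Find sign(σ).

Start at x=49: 49 → 80 → 75 → 9 → 97 → 16 → 15 → … (one orbit).
5 cycles of lengths [27, 27, 27, 27, 1].
Σ(ℓ_i−1) = 109−5 = 104; sign = (−1)^104 = +1.
Check: (35/109) = +1 by Zolotarev.

+1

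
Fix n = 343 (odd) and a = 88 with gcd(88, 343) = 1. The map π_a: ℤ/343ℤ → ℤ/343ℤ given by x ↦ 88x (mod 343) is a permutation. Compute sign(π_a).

Start at x=79: 79 → 92 → 207 → 37 → 169 → 123 → 191 → … (one orbit).
Decompose π into cycles: lengths [147, 147, 21, 21, 3, 3, 1] (7 cycles, including the fixed point 0).
n − c = 343 − 7 = 336; sign = (−1)^336 = +1.
Check: (88/343) = +1 by Zolotarev.

+1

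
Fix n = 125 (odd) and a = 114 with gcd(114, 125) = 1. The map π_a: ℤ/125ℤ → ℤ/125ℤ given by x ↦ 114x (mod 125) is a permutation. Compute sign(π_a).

+1

Trace 69: π^k(69) = [69, 116, 99, 36, 104, 106, 84] for k=0..6.
Decompose π into cycles: lengths [50, 50, 10, 10, 2, 2, 1] (7 cycles, including the fixed point 0).
sign(π) = (−1)^{n − #cycles} = (−1)^{125−7} = (−1)^118 = +1.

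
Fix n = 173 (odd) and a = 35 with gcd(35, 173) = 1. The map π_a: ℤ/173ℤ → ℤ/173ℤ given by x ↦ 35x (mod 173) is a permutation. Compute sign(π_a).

+1

Orbit of 23 under x↦35x: [23, 113, 149, 25, 10, 4, 140]… (length divides ord_173(35)).
π_35 has 3 disjoint cycles with lengths [86, 86, 1] on {0,…,172}.
3 cycles on 173: each ℓ→(−1)^(ℓ−1), product (−1)^170 = +1.
Via Zolotarev, sign(π_{35}) = (35|173) = +1.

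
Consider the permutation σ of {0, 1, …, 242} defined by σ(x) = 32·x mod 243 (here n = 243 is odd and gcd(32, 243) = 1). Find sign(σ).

Orbit of 160 under x↦32x: [160, 17, 58, 155, 100, 41, 97]… (length divides ord_243(32)).
The orbit structure of x ↦ 32x mod 243: 6 orbits of sizes [162, 54, 18, 6, 2, 1].
Σ(ℓ_i−1) = 243−6 = 237; sign = (−1)^237 = -1.
(32|243)_J = -1 (Zolotarev's lemma cross-check).

-1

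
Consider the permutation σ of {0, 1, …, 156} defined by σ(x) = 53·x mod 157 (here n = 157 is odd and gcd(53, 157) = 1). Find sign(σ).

-1

Start at x=58: 58 → 91 → 113 → 23 → 120 → 80 → 1 → … (one orbit).
Cycle lengths of π_53 on ℤ/157ℤ: [156, 1]; 2 cycles in total.
157 − 2 = 155 transpositions; sign(π) = (−1)^155 = -1.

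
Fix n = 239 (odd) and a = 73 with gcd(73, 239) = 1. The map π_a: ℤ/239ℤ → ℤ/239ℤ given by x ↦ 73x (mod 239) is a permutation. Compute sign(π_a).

-1

Orbit of 211 under x↦73x: [211, 107, 163, 188, 101, 203, 1]… (length divides ord_239(73)).
The orbit structure of x ↦ 73x mod 239: 8 orbits of sizes [34, 34, 34, 34, 34, 34, 34, 1].
n − c = 239 − 8 = 231; sign = (−1)^231 = -1.
The Jacobi symbol (73|239) = -1 (Zolotarev) agrees.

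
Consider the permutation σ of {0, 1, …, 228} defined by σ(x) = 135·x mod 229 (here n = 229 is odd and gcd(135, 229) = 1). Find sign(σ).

Start at x=134: 134 → 228 → 94 → 95 → 1 → 135 → 134 (one orbit).
Decompose π into cycles: lengths [6, 6, 6, 6, 6, 6, 6, 6, 6, 6, 6, 6, 6, 6, 6, 6, 6, 6, 6, 6, 6, 6, 6, 6, 6, 6, 6, 6, 6, 6, 6, 6, 6, 6, 6, 6, 6, 6, 1] (39 cycles, including the fixed point 0).
Σ(ℓ_i−1) = 229−39 = 190; sign = (−1)^190 = +1.
The Jacobi symbol (135|229) = +1 (Zolotarev) agrees.

+1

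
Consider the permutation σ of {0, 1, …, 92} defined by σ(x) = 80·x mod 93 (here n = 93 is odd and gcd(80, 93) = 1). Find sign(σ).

Start at x=49: 49 → 14 → 4 → 41 → 25 → 47 → 40 → … (one orbit).
The orbit structure of x ↦ 80x mod 93: 6 orbits of sizes [30, 30, 15, 15, 2, 1].
n − c = 93 − 6 = 87; sign = (−1)^87 = -1.
Zolotarev: (80|93) = -1, matching the cycle-count sign.

-1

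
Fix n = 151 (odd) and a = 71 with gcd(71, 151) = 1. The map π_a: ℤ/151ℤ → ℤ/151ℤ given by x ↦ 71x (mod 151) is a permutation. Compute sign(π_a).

-1

Start at x=113: 113 → 20 → 61 → 103 → 65 → 85 → 146 → … (one orbit).
π_71 has 2 disjoint cycles with lengths [150, 1] on {0,…,150}.
With 2 cycles on 151 points, sign = (−1)^{151−2} = -1.
Check: (71/151) = -1 by Zolotarev.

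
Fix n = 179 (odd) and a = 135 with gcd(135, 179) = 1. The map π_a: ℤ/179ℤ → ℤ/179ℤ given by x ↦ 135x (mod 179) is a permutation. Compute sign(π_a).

Start at x=144: 144 → 108 → 81 → 16 → 12 → 9 → 141 → … (one orbit).
Cycle type of π: 89×2 + 1; total 3 cycles.
3 cycles on 179: each ℓ→(−1)^(ℓ−1), product (−1)^176 = +1.

+1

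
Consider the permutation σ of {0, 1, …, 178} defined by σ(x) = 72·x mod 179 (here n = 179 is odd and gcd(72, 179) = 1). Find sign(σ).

Trace 67: π^k(67) = [67, 170, 68, 63, 61, 96, 110] for k=0..6.
2 cycles of lengths [178, 1].
sign(π) = (−1)^{n − #cycles} = (−1)^{179−2} = (−1)^177 = -1.

-1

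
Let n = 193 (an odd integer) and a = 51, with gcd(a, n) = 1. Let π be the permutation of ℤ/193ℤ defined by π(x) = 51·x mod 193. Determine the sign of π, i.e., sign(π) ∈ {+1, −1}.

Trace 81: π^k(81) = [81, 78, 118, 35, 48, 132, 170] for k=0..6.
2 cycles of lengths [192, 1].
sign(π) = (−1)^{n − #cycles} = (−1)^{193−2} = (−1)^191 = -1.
Via Zolotarev, sign(π_{51}) = (51|193) = -1.

-1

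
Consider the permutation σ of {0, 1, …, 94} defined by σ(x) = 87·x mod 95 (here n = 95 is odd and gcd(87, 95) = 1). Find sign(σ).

-1

Trace 1: π^k(1) = [1, 87, 64, 58, 11, 7, 39] for k=0..6.
π_87 has 14 disjoint cycles with lengths [12, 12, 12, 12, 12, 12, 4, 3, 3, 3, 3, 3, 3, 1] on {0,…,94}.
n − c = 95 − 14 = 81; sign = (−1)^81 = -1.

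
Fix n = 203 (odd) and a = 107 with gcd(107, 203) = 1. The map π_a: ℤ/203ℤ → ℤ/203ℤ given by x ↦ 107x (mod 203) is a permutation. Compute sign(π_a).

Trace 81: π^k(81) = [81, 141, 65, 53, 190, 30, 165] for k=0..6.
The orbit structure of x ↦ 107x mod 203: 15 orbits of sizes [21, 21, 21, 21, 21, 21, 21, 21, 7, 7, 7, 7, 3, 3, 1].
203 − 15 = 188 transpositions; sign(π) = (−1)^188 = +1.
Check: (107/203) = +1 by Zolotarev.

+1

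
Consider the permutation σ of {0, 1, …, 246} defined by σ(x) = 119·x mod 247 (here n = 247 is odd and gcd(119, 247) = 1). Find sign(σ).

-1

Orbit of 55 under x↦119x: [55, 123, 64, 206, 61, 96, 62]… (length divides ord_247(119)).
The orbit structure of x ↦ 119x mod 247: 10 orbits of sizes [36, 36, 36, 36, 36, 36, 12, 9, 9, 1].
10 cycles on 247: each ℓ→(−1)^(ℓ−1), product (−1)^237 = -1.
Zolotarev: (119|247) = -1, matching the cycle-count sign.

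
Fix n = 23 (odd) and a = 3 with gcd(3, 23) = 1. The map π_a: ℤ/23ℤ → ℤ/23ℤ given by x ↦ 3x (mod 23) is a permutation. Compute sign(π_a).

+1

Orbit of 2 under x↦3x: [2, 6, 18, 8, 1, 3, 9]… (length divides ord_23(3)).
Cycle lengths of π_3 on ℤ/23ℤ: [11, 11, 1]; 3 cycles in total.
Σ(ℓ_i−1) = 23−3 = 20; sign = (−1)^20 = +1.
Via Zolotarev, sign(π_{3}) = (3|23) = +1.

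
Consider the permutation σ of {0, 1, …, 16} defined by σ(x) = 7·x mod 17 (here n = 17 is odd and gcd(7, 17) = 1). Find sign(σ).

Orbit of 3 under x↦7x: [3, 4, 11, 9, 12, 16, 10]… (length divides ord_17(7)).
The orbit structure of x ↦ 7x mod 17: 2 orbits of sizes [16, 1].
n − c = 17 − 2 = 15; sign = (−1)^15 = -1.
Check: (7/17) = -1 by Zolotarev.

-1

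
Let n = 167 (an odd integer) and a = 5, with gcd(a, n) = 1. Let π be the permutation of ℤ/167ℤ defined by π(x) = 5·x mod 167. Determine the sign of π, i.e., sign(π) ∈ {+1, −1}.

-1

Start at x=66: 66 → 163 → 147 → 67 → 1 → 5 → 25 → … (one orbit).
π_5 has 2 disjoint cycles with lengths [166, 1] on {0,…,166}.
sign(π) = (−1)^{n − #cycles} = (−1)^{167−2} = (−1)^165 = -1.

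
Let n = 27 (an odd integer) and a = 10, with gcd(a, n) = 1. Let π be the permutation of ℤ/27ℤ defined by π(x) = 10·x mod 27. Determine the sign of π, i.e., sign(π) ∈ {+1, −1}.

Trace 19: π^k(19) = [19, 1, 10] for k=0..2.
Decompose π into cycles: lengths [3, 3, 3, 3, 3, 3, 1, 1, 1, 1, 1, 1, 1, 1, 1] (15 cycles, including the fixed point 0).
15 cycles on 27: each ℓ→(−1)^(ℓ−1), product (−1)^12 = +1.
The Jacobi symbol (10|27) = +1 (Zolotarev) agrees.

+1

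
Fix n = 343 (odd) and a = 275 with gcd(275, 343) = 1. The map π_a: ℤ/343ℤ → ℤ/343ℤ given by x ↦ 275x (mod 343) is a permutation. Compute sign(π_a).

+1

Orbit of 18 under x↦275x: [18, 148, 226, 67, 246, 79, 116]… (length divides ord_343(275)).
Cycle type of π: 21×14 + 3×16 + 1; total 31 cycles.
31 cycles on 343: each ℓ→(−1)^(ℓ−1), product (−1)^312 = +1.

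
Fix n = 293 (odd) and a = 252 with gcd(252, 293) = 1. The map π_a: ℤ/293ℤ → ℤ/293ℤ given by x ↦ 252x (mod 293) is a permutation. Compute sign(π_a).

Start at x=235: 235 → 34 → 71 → 19 → 100 → 2 → 211 → … (one orbit).
The orbit structure of x ↦ 252x mod 293: 2 orbits of sizes [292, 1].
sign(π) = (−1)^{n − #cycles} = (−1)^{293−2} = (−1)^291 = -1.

-1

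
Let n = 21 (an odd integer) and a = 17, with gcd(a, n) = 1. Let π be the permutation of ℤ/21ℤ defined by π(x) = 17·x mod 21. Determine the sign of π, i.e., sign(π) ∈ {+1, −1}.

+1

Trace 4: π^k(4) = [4, 5, 1, 17, 16, 20] for k=0..5.
The orbit structure of x ↦ 17x mod 21: 5 orbits of sizes [6, 6, 6, 2, 1].
5 cycles on 21: each ℓ→(−1)^(ℓ−1), product (−1)^16 = +1.
The Jacobi symbol (17|21) = +1 (Zolotarev) agrees.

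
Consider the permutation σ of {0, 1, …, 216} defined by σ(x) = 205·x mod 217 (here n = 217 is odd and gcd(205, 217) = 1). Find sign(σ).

+1

Start at x=144: 144 → 8 → 121 → 67 → 64 → 100 → 102 → … (one orbit).
π_205 has 17 disjoint cycles with lengths [15, 15, 15, 15, 15, 15, 15, 15, 15, 15, 15, 15, 15, 15, 3, 3, 1] on {0,…,216}.
n − c = 217 − 17 = 200; sign = (−1)^200 = +1.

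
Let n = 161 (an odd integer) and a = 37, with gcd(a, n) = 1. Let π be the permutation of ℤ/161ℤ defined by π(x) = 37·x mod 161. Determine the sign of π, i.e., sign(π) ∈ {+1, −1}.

-1

Orbit of 25 under x↦37x: [25, 120, 93, 60, 127, 30, 144]… (length divides ord_161(37)).
Cycle lengths of π_37 on ℤ/161ℤ: [66, 66, 22, 3, 3, 1]; 6 cycles in total.
With 6 cycles on 161 points, sign = (−1)^{161−6} = -1.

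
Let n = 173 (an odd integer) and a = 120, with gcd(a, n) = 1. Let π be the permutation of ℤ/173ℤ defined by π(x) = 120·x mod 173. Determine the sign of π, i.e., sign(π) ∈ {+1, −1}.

-1

Orbit of 59 under x↦120x: [59, 160, 170, 159, 50, 118, 147]… (length divides ord_173(120)).
2 cycles of lengths [172, 1].
2 cycles on 173: each ℓ→(−1)^(ℓ−1), product (−1)^171 = -1.
The Jacobi symbol (120|173) = -1 (Zolotarev) agrees.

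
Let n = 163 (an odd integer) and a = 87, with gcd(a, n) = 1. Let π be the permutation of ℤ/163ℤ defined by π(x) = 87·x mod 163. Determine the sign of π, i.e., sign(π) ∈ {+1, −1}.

Orbit of 41 under x↦87x: [41, 144, 140, 118, 160, 65, 113]… (length divides ord_163(87)).
The orbit structure of x ↦ 87x mod 163: 3 orbits of sizes [81, 81, 1].
sign(π) = (−1)^{n − #cycles} = (−1)^{163−3} = (−1)^160 = +1.

+1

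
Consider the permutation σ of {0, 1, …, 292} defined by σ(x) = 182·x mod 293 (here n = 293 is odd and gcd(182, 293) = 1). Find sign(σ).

Start at x=265: 265 → 178 → 166 → 33 → 146 → 202 → 139 → … (one orbit).
Cycle lengths of π_182 on ℤ/293ℤ: [292, 1]; 2 cycles in total.
Σ(ℓ_i−1) = 293−2 = 291; sign = (−1)^291 = -1.
Zolotarev: (182|293) = -1, matching the cycle-count sign.

-1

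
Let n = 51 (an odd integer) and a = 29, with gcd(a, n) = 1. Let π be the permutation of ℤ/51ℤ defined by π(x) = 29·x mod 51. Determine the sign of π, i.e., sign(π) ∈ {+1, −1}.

Trace 11: π^k(11) = [11, 13, 20, 19, 41, 16, 5] for k=0..6.
Cycle lengths of π_29 on ℤ/51ℤ: [16, 16, 16, 2, 1]; 5 cycles in total.
With 5 cycles on 51 points, sign = (−1)^{51−5} = +1.
The Jacobi symbol (29|51) = +1 (Zolotarev) agrees.

+1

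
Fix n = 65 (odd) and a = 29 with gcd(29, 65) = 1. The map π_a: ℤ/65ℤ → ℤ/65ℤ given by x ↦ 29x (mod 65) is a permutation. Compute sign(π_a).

+1

Start at x=9: 9 → 1 → 29 → 61 → 14 → 16 → 9 (one orbit).
The orbit structure of x ↦ 29x mod 65: 15 orbits of sizes [6, 6, 6, 6, 6, 6, 6, 6, 3, 3, 3, 3, 2, 2, 1].
Σ(ℓ_i−1) = 65−15 = 50; sign = (−1)^50 = +1.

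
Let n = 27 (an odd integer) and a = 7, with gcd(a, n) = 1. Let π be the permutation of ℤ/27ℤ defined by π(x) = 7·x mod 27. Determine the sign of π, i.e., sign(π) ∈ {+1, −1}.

Trace 22: π^k(22) = [22, 19, 25, 13, 10, 16, 4] for k=0..6.
Cycle type of π: 9×2 + 3×2 + 1×3; total 7 cycles.
With 7 cycles on 27 points, sign = (−1)^{27−7} = +1.

+1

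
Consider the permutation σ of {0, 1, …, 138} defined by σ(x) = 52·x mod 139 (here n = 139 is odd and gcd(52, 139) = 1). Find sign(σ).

+1

Trace 45: π^k(45) = [45, 116, 55, 80, 129, 36, 65] for k=0..6.
π_52 has 7 disjoint cycles with lengths [23, 23, 23, 23, 23, 23, 1] on {0,…,138}.
n − c = 139 − 7 = 132; sign = (−1)^132 = +1.
Via Zolotarev, sign(π_{52}) = (52|139) = +1.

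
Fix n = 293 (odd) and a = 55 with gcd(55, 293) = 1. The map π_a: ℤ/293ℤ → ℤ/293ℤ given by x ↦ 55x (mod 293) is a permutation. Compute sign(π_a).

+1

Start at x=229: 229 → 289 → 73 → 206 → 196 → 232 → 161 → … (one orbit).
π_55 has 5 disjoint cycles with lengths [73, 73, 73, 73, 1] on {0,…,292}.
sign(π) = (−1)^{n − #cycles} = (−1)^{293−5} = (−1)^288 = +1.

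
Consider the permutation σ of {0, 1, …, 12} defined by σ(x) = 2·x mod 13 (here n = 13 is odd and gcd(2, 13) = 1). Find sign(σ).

-1

Trace 4: π^k(4) = [4, 8, 3, 6, 12, 11, 9] for k=0..6.
The orbit structure of x ↦ 2x mod 13: 2 orbits of sizes [12, 1].
Σ(ℓ_i−1) = 13−2 = 11; sign = (−1)^11 = -1.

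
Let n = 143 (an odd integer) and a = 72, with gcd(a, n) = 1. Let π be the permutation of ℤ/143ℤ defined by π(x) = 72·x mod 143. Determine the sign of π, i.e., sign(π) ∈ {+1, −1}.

+1

Start at x=2: 2 → 1 → 72 → 36 → 18 → 9 → 76 → … (one orbit).
π_72 has 5 disjoint cycles with lengths [60, 60, 12, 10, 1] on {0,…,142}.
sign(π) = (−1)^{n − #cycles} = (−1)^{143−5} = (−1)^138 = +1.
The Jacobi symbol (72|143) = +1 (Zolotarev) agrees.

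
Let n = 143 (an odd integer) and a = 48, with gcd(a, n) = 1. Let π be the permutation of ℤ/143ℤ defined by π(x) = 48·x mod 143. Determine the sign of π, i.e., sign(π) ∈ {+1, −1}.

Start at x=1: 1 → 48 → 16 → 53 → 113 → 133 → 92 → … (one orbit).
π_48 has 15 disjoint cycles with lengths [15, 15, 15, 15, 15, 15, 15, 15, 5, 5, 3, 3, 3, 3, 1] on {0,…,142}.
n − c = 143 − 15 = 128; sign = (−1)^128 = +1.
Check: (48/143) = +1 by Zolotarev.

+1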